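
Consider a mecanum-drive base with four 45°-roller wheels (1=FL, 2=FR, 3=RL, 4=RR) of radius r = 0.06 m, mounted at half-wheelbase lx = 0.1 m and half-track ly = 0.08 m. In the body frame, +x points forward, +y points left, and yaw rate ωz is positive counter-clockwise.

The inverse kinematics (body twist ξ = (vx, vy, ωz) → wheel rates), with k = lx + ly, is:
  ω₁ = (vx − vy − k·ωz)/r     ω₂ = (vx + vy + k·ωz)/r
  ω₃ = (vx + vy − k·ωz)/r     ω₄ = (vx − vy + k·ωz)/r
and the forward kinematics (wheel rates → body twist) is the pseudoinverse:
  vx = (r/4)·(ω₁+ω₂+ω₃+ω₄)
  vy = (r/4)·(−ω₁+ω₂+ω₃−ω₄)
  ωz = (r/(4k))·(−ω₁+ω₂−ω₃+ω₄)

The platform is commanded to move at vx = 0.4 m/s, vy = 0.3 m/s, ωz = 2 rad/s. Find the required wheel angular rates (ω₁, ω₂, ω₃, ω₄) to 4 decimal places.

k = lx + ly = 0.1 + 0.08 = 0.1800;  k·ωz = 0.1800·2 = 0.3600
ω₁ (FL) = (vx − vy − k·ωz)/r = -0.2600/0.06 = -4.3333
ω₂ (FR) = (vx + vy + k·ωz)/r = 1.0600/0.06 = 17.6667
ω₃ (RL) = (vx + vy − k·ωz)/r = 0.3400/0.06 = 5.6667
ω₄ (RR) = (vx − vy + k·ωz)/r = 0.4600/0.06 = 7.6667

(-4.3333, 17.6667, 5.6667, 7.6667)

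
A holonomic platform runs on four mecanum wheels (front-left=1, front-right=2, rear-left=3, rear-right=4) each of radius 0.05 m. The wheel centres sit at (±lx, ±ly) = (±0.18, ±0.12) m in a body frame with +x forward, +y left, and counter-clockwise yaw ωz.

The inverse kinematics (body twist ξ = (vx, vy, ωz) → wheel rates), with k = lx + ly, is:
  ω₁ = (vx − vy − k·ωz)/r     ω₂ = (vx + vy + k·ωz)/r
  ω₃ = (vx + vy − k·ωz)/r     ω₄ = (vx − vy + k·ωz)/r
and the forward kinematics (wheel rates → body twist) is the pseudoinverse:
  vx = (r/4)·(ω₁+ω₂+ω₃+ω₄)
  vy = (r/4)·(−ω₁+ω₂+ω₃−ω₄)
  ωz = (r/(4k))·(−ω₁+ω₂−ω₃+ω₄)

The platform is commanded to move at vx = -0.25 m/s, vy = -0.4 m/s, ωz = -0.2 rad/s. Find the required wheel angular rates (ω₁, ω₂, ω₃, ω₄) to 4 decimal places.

k = lx + ly = 0.18 + 0.12 = 0.3000;  k·ωz = 0.3000·-0.2 = -0.0600
ω₁ (FL) = (vx − vy − k·ωz)/r = 0.2100/0.05 = 4.2000
ω₂ (FR) = (vx + vy + k·ωz)/r = -0.7100/0.05 = -14.2000
ω₃ (RL) = (vx + vy − k·ωz)/r = -0.5900/0.05 = -11.8000
ω₄ (RR) = (vx − vy + k·ωz)/r = 0.0900/0.05 = 1.8000

(4.2000, -14.2000, -11.8000, 1.8000)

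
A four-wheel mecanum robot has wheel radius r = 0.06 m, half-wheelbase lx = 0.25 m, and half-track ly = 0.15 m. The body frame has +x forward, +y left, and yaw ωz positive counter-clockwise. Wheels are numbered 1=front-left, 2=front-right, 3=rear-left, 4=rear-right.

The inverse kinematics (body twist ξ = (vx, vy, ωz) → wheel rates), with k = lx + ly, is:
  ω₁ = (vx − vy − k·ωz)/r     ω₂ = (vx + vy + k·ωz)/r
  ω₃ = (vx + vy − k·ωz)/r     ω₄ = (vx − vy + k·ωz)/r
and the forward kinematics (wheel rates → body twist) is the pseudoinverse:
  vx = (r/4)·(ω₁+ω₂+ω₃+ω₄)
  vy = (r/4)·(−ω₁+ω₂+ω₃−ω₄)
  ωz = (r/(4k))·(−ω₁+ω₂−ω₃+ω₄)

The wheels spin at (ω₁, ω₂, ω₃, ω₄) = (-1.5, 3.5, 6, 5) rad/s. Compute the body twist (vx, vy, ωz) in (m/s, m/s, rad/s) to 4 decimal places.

(0.1950, 0.0900, 0.1500)

k = lx + ly = 0.25 + 0.15 = 0.4000
ω₁+ω₂+ω₃+ω₄ = 13.0000  →  vx = (0.06/4)·13.0000 = 0.1950
−ω₁+ω₂+ω₃−ω₄ = 6.0000  →  vy = (0.06/4)·6.0000 = 0.0900
−ω₁+ω₂−ω₃+ω₄ = 4.0000  →  ωz = (0.06/1.6000)·4.0000 = 0.1500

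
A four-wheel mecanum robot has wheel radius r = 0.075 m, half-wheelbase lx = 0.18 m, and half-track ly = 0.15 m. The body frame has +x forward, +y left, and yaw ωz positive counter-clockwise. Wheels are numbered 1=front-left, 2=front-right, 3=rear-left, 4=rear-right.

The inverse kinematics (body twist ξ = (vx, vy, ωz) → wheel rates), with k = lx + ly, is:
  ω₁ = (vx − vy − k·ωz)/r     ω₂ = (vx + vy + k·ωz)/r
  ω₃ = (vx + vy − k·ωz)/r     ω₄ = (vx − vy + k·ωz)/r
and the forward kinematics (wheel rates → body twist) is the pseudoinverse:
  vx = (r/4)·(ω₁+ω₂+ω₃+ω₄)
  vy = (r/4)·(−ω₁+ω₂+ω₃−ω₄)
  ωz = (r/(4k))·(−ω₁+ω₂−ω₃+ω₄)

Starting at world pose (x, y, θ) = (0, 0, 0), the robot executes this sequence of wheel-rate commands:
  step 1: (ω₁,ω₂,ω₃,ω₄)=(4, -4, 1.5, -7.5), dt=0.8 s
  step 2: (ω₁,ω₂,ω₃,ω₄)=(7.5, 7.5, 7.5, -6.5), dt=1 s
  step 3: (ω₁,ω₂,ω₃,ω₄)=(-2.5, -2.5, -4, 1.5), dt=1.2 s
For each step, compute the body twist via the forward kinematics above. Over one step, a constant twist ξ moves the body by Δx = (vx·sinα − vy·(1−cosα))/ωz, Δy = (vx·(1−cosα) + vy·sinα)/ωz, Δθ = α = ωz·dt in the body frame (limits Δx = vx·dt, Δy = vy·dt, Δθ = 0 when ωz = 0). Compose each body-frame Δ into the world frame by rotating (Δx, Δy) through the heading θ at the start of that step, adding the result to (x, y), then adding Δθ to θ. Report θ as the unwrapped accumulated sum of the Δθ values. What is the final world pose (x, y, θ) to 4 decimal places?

step 1: ξ=(vx,vy,ωz)=(-0.1125, 0.0188, -0.9659), dt=0.8 → body Δ=(-0.0758, 0.0466, -0.7727) → world pose (-0.0758, 0.0466, -0.7727)
step 2: ξ=(vx,vy,ωz)=(0.3000, 0.2625, -0.7955), dt=1.0 → body Δ=(0.3684, 0.1225, -0.7955) → world pose (0.2735, -0.1228, -1.5682)
step 3: ξ=(vx,vy,ωz)=(-0.1406, -0.1031, 0.3125), dt=1.2 → body Δ=(-0.1419, -0.1521, 0.3750) → world pose (0.1210, 0.0187, -1.1932)

(0.1210, 0.0187, -1.1932)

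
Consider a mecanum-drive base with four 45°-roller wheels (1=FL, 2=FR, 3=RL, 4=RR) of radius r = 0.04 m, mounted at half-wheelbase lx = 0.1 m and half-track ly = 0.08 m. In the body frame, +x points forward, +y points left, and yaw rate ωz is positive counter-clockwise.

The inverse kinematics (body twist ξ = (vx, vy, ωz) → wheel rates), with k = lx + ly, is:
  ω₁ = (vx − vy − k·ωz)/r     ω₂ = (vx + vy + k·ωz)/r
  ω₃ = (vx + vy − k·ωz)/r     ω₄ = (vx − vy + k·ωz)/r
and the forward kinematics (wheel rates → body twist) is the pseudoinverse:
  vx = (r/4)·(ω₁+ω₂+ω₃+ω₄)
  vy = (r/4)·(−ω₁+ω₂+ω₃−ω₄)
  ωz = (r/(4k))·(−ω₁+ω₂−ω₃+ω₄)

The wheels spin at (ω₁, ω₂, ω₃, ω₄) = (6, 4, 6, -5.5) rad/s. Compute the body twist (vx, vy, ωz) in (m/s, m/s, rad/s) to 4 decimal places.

k = lx + ly = 0.1 + 0.08 = 0.1800
ω₁+ω₂+ω₃+ω₄ = 10.5000  →  vx = (0.04/4)·10.5000 = 0.1050
−ω₁+ω₂+ω₃−ω₄ = 9.5000  →  vy = (0.04/4)·9.5000 = 0.0950
−ω₁+ω₂−ω₃+ω₄ = -13.5000  →  ωz = (0.04/0.7200)·-13.5000 = -0.7500

(0.1050, 0.0950, -0.7500)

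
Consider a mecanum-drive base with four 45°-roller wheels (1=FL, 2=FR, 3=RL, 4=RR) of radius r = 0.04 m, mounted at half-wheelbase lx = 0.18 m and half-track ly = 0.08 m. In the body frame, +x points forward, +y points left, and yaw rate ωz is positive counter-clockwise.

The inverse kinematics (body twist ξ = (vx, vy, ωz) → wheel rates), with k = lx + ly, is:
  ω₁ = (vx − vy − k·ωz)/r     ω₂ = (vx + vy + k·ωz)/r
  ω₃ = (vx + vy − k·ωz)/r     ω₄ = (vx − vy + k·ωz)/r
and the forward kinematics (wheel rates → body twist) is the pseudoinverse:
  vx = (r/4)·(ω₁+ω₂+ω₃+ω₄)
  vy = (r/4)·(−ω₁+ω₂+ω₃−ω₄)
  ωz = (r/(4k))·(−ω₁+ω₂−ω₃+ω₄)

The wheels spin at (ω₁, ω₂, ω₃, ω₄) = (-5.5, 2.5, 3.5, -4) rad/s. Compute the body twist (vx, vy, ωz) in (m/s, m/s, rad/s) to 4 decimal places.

k = lx + ly = 0.18 + 0.08 = 0.2600
ω₁+ω₂+ω₃+ω₄ = -3.5000  →  vx = (0.04/4)·-3.5000 = -0.0350
−ω₁+ω₂+ω₃−ω₄ = 15.5000  →  vy = (0.04/4)·15.5000 = 0.1550
−ω₁+ω₂−ω₃+ω₄ = 0.5000  →  ωz = (0.04/1.0400)·0.5000 = 0.0192

(-0.0350, 0.1550, 0.0192)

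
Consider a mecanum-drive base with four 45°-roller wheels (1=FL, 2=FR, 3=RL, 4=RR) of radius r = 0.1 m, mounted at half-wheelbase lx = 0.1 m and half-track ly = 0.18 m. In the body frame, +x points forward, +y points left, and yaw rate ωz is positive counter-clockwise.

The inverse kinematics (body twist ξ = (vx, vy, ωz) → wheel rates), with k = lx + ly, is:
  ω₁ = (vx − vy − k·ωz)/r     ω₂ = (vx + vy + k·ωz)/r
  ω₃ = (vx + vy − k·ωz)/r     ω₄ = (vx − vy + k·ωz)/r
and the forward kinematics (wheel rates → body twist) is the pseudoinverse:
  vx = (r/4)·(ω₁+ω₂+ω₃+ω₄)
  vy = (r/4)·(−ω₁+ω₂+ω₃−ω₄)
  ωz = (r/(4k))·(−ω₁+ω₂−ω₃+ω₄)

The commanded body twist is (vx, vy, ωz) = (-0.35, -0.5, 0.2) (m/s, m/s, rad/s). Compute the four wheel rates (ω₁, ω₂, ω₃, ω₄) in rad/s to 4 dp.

(0.9400, -7.9400, -9.0600, 2.0600)

k = lx + ly = 0.1 + 0.18 = 0.2800;  k·ωz = 0.2800·0.2 = 0.0560
ω₁ (FL) = (vx − vy − k·ωz)/r = 0.0940/0.1 = 0.9400
ω₂ (FR) = (vx + vy + k·ωz)/r = -0.7940/0.1 = -7.9400
ω₃ (RL) = (vx + vy − k·ωz)/r = -0.9060/0.1 = -9.0600
ω₄ (RR) = (vx − vy + k·ωz)/r = 0.2060/0.1 = 2.0600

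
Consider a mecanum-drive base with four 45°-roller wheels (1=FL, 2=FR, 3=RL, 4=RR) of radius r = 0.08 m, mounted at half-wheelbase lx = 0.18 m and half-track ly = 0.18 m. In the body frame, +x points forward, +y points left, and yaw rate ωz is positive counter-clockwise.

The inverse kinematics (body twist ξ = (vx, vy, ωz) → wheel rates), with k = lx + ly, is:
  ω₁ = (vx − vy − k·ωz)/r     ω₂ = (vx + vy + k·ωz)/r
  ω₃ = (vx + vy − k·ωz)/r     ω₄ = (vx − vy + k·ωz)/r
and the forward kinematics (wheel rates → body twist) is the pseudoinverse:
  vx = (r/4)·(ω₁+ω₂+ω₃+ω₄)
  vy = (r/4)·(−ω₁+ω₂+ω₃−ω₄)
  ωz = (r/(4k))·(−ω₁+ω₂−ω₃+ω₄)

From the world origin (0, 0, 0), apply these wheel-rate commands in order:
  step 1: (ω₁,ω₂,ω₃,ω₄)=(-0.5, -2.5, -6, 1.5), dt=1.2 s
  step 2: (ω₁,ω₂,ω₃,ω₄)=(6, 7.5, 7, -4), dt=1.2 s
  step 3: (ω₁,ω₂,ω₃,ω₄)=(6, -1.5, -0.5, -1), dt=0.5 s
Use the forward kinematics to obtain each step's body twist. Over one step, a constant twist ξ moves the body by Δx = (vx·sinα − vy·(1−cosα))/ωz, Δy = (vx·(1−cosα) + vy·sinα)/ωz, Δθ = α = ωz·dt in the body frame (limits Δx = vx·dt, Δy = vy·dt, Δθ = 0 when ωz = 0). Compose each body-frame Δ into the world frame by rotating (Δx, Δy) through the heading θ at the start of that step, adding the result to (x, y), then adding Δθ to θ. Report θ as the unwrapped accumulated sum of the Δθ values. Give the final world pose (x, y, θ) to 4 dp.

step 1: ξ=(vx,vy,ωz)=(-0.1500, -0.1900, 0.3056), dt=1.2 → body Δ=(-0.1347, -0.2556, 0.3667) → world pose (-0.1347, -0.2556, 0.3667)
step 2: ξ=(vx,vy,ωz)=(0.3300, 0.2500, -0.5278), dt=1.2 → body Δ=(0.4619, 0.1591, -0.6333) → world pose (0.2395, 0.0585, -0.2667)
step 3: ξ=(vx,vy,ωz)=(0.0600, -0.1400, -0.4444), dt=0.5 → body Δ=(0.0220, -0.0727, -0.2222) → world pose (0.2416, -0.0174, -0.4889)

(0.2416, -0.0174, -0.4889)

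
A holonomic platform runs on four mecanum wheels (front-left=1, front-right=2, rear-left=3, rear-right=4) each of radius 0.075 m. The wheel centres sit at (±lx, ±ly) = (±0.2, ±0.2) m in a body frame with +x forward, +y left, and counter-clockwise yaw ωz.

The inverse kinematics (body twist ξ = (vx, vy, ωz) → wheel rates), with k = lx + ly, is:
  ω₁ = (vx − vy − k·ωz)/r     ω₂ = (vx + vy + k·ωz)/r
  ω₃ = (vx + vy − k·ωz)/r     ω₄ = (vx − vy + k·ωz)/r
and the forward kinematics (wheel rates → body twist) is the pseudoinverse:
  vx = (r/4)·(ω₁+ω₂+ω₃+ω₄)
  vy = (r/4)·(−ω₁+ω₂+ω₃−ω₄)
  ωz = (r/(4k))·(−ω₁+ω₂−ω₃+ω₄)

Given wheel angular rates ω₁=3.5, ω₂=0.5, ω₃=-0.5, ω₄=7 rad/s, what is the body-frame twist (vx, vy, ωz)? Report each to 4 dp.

k = lx + ly = 0.2 + 0.2 = 0.4000
ω₁+ω₂+ω₃+ω₄ = 10.5000  →  vx = (0.075/4)·10.5000 = 0.1969
−ω₁+ω₂+ω₃−ω₄ = -10.5000  →  vy = (0.075/4)·-10.5000 = -0.1969
−ω₁+ω₂−ω₃+ω₄ = 4.5000  →  ωz = (0.075/1.6000)·4.5000 = 0.2109

(0.1969, -0.1969, 0.2109)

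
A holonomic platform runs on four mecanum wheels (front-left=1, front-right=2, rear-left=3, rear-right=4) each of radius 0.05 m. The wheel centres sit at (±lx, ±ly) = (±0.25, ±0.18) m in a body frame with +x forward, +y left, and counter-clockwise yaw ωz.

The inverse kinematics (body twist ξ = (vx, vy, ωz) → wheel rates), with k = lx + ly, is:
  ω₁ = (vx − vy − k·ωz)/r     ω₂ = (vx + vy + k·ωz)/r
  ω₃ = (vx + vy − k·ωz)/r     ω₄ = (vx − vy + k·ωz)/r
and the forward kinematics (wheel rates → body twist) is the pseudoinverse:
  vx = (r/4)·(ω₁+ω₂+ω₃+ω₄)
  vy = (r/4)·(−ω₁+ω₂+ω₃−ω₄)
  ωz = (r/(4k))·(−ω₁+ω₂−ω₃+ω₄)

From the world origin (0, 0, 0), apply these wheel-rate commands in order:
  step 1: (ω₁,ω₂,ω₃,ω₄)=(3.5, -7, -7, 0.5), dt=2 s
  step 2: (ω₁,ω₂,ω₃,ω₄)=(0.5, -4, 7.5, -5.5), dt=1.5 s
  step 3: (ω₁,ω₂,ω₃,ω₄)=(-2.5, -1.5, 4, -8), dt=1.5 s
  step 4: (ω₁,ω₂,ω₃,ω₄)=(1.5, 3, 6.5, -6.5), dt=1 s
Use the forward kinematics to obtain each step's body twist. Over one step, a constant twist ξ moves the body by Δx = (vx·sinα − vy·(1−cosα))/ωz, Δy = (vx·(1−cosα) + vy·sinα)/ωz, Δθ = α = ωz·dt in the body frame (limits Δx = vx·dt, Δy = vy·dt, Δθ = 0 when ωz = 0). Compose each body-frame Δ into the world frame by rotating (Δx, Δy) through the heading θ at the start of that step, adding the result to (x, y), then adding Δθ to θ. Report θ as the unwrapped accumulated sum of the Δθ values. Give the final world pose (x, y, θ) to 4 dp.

(0.1165, -0.1080, -1.7515)

step 1: ξ=(vx,vy,ωz)=(-0.1250, -0.2250, -0.0872), dt=2.0 → body Δ=(-0.2879, -0.4260, -0.1744) → world pose (-0.2879, -0.4260, -0.1744)
step 2: ξ=(vx,vy,ωz)=(-0.0188, 0.1062, -0.5087), dt=1.5 → body Δ=(0.0324, 0.1546, -0.7631) → world pose (-0.2291, -0.2794, -0.9375)
step 3: ξ=(vx,vy,ωz)=(-0.1000, 0.1625, -0.3198), dt=1.5 → body Δ=(-0.0870, 0.2698, -0.4797) → world pose (-0.0631, -0.0496, -1.4172)
step 4: ξ=(vx,vy,ωz)=(0.0563, 0.1813, -0.3343), dt=1.0 → body Δ=(0.0852, 0.1686, -0.3343) → world pose (0.1165, -0.1080, -1.7515)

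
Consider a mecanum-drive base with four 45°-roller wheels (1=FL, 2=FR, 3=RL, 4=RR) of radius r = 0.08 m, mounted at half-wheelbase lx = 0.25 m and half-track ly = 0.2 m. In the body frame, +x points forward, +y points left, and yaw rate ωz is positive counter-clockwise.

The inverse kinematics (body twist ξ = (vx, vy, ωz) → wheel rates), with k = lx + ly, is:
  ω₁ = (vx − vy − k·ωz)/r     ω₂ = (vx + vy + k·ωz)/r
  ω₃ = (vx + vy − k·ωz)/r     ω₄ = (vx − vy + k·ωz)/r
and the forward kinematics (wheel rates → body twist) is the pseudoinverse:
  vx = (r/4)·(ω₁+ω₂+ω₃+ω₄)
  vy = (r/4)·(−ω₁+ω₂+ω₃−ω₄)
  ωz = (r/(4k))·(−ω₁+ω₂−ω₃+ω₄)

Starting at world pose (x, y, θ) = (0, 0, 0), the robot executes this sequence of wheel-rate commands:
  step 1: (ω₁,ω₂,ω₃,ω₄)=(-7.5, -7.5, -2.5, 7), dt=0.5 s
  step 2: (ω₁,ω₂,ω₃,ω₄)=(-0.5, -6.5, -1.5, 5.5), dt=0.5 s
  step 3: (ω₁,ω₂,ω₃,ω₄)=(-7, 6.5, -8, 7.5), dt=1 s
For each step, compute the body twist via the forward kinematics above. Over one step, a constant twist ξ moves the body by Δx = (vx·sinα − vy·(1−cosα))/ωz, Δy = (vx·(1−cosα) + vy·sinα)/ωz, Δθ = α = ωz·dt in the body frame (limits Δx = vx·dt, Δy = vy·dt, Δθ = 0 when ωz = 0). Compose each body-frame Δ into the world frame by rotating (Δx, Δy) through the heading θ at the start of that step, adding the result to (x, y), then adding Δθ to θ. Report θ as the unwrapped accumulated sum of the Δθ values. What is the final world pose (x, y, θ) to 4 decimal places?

(-0.0781, -0.2769, 1.5222)

step 1: ξ=(vx,vy,ωz)=(-0.2100, -0.1900, 0.4222), dt=0.5 → body Δ=(-0.0942, -0.1053, 0.2111) → world pose (-0.0942, -0.1053, 0.2111)
step 2: ξ=(vx,vy,ωz)=(-0.0600, -0.2600, 0.0444), dt=0.5 → body Δ=(-0.0286, -0.1303, 0.0222) → world pose (-0.0948, -0.2388, 0.2333)
step 3: ξ=(vx,vy,ωz)=(-0.0200, -0.0400, 1.2889), dt=1.0 → body Δ=(0.0075, -0.0410, 1.2889) → world pose (-0.0781, -0.2769, 1.5222)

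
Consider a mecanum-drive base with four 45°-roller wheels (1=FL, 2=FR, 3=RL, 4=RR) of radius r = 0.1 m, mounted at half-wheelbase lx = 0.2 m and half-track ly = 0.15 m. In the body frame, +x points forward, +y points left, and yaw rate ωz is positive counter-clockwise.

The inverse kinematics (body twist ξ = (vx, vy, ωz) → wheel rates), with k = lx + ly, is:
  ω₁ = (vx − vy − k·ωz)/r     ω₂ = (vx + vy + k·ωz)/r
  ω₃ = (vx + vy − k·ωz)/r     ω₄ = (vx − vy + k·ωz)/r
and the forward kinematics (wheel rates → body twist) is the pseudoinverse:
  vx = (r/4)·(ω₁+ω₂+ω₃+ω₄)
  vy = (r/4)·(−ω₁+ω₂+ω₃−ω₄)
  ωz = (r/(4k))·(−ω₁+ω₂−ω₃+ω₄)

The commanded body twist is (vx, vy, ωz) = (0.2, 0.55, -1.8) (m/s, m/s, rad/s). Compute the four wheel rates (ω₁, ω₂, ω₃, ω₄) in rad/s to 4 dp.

k = lx + ly = 0.2 + 0.15 = 0.3500;  k·ωz = 0.3500·-1.8 = -0.6300
ω₁ (FL) = (vx − vy − k·ωz)/r = 0.2800/0.1 = 2.8000
ω₂ (FR) = (vx + vy + k·ωz)/r = 0.1200/0.1 = 1.2000
ω₃ (RL) = (vx + vy − k·ωz)/r = 1.3800/0.1 = 13.8000
ω₄ (RR) = (vx − vy + k·ωz)/r = -0.9800/0.1 = -9.8000

(2.8000, 1.2000, 13.8000, -9.8000)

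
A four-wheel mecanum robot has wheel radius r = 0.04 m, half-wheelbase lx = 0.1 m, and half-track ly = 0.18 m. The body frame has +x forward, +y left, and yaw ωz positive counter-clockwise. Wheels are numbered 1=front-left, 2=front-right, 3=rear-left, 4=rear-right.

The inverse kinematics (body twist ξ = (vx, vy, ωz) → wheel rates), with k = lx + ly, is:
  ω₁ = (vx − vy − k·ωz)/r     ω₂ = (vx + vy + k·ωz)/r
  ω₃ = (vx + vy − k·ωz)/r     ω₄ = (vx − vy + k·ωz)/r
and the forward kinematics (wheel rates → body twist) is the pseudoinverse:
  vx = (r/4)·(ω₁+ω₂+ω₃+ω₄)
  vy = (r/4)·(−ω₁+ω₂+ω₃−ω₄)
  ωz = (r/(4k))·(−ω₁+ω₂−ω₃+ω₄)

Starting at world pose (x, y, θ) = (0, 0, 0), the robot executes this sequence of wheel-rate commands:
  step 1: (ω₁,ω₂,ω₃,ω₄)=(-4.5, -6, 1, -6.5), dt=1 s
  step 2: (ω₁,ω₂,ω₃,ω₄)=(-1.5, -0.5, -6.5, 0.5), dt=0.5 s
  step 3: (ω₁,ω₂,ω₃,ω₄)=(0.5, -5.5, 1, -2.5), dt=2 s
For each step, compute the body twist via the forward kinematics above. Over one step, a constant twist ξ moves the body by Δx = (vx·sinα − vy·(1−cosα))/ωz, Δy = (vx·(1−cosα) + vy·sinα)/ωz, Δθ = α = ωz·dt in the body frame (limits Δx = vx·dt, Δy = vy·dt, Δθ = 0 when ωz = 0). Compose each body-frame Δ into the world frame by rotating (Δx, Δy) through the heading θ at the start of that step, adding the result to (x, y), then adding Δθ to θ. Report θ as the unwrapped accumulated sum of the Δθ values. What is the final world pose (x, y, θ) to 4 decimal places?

(-0.3289, 0.0858, -0.8571)

step 1: ξ=(vx,vy,ωz)=(-0.1600, 0.0600, -0.3214), dt=1.0 → body Δ=(-0.1477, 0.0845, -0.3214) → world pose (-0.1477, 0.0845, -0.3214)
step 2: ξ=(vx,vy,ωz)=(-0.0800, -0.0600, 0.2857), dt=0.5 → body Δ=(-0.0377, -0.0328, 0.1429) → world pose (-0.1938, 0.0653, -0.1786)
step 3: ξ=(vx,vy,ωz)=(-0.0650, -0.0250, -0.3393), dt=2.0 → body Δ=(-0.1366, -0.0038, -0.6786) → world pose (-0.3289, 0.0858, -0.8571)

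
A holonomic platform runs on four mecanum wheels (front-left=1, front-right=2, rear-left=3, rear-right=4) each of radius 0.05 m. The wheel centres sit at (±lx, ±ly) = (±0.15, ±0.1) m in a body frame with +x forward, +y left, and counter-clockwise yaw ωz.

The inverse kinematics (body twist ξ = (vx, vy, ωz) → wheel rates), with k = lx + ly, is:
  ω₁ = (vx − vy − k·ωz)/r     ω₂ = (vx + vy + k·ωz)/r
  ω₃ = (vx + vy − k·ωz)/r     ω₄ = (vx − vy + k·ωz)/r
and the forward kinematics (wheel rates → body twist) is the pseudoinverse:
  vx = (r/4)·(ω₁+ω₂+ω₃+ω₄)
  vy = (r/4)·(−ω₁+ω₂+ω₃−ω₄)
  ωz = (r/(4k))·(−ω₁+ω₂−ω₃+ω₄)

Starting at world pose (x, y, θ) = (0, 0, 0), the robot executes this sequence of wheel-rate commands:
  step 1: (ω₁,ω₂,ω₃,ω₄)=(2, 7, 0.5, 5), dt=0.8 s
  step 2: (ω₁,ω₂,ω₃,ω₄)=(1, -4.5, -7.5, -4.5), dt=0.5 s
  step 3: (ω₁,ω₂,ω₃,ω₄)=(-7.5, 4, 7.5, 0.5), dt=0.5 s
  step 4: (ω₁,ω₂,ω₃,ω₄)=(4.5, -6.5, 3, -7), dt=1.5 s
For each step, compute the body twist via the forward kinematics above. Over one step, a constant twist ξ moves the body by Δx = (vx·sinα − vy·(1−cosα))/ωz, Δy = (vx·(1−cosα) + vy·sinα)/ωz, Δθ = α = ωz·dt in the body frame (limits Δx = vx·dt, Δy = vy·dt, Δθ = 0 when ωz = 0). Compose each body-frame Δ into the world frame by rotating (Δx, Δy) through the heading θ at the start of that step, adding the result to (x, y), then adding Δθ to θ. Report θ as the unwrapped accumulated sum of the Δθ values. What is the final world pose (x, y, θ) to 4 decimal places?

(-0.0490, 0.0866, -1.1450)

step 1: ξ=(vx,vy,ωz)=(0.1813, 0.0063, 0.4750), dt=0.8 → body Δ=(0.1406, 0.0321, 0.3800) → world pose (0.1406, 0.0321, 0.3800)
step 2: ξ=(vx,vy,ωz)=(-0.1938, -0.1062, -0.1250), dt=0.5 → body Δ=(-0.0985, -0.0501, -0.0625) → world pose (0.0677, -0.0509, 0.3175)
step 3: ξ=(vx,vy,ωz)=(0.0563, 0.2313, 0.2250), dt=0.5 → body Δ=(0.0216, 0.1170, 0.1125) → world pose (0.0517, 0.0669, 0.4300)
step 4: ξ=(vx,vy,ωz)=(-0.0750, -0.0125, -1.0500), dt=1.5 → body Δ=(-0.0834, 0.0598, -1.5750) → world pose (-0.0490, 0.0866, -1.1450)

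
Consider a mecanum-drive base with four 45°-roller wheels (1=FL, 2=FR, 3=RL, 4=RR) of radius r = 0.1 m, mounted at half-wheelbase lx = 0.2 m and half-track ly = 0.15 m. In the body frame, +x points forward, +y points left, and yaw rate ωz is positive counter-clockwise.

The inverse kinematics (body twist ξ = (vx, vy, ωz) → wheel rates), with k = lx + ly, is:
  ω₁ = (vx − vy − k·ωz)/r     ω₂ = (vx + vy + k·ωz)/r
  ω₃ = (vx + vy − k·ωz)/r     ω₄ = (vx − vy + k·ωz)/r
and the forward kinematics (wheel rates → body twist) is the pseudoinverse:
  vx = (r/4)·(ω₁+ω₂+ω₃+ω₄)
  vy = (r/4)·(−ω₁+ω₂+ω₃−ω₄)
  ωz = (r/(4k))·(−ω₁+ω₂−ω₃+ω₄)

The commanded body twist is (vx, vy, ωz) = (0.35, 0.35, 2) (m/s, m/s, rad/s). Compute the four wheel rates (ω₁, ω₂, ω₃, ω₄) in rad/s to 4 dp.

(-7.0000, 14.0000, 0.0000, 7.0000)

k = lx + ly = 0.2 + 0.15 = 0.3500;  k·ωz = 0.3500·2 = 0.7000
ω₁ (FL) = (vx − vy − k·ωz)/r = -0.7000/0.1 = -7.0000
ω₂ (FR) = (vx + vy + k·ωz)/r = 1.4000/0.1 = 14.0000
ω₃ (RL) = (vx + vy − k·ωz)/r = 0.0000/0.1 = 0.0000
ω₄ (RR) = (vx − vy + k·ωz)/r = 0.7000/0.1 = 7.0000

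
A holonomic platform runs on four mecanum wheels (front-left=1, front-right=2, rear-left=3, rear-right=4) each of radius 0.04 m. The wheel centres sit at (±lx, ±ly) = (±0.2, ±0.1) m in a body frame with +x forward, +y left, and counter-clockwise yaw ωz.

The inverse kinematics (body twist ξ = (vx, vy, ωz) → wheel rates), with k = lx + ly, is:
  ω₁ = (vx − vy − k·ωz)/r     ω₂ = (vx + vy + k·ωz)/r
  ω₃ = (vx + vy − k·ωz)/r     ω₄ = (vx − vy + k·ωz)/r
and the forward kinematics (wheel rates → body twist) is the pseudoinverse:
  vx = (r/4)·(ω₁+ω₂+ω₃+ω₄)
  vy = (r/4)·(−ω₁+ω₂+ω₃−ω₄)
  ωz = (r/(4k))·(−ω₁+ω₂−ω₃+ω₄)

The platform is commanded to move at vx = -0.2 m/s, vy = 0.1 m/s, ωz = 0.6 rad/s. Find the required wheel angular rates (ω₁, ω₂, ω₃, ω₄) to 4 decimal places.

k = lx + ly = 0.2 + 0.1 = 0.3000;  k·ωz = 0.3000·0.6 = 0.1800
ω₁ (FL) = (vx − vy − k·ωz)/r = -0.4800/0.04 = -12.0000
ω₂ (FR) = (vx + vy + k·ωz)/r = 0.0800/0.04 = 2.0000
ω₃ (RL) = (vx + vy − k·ωz)/r = -0.2800/0.04 = -7.0000
ω₄ (RR) = (vx − vy + k·ωz)/r = -0.1200/0.04 = -3.0000

(-12.0000, 2.0000, -7.0000, -3.0000)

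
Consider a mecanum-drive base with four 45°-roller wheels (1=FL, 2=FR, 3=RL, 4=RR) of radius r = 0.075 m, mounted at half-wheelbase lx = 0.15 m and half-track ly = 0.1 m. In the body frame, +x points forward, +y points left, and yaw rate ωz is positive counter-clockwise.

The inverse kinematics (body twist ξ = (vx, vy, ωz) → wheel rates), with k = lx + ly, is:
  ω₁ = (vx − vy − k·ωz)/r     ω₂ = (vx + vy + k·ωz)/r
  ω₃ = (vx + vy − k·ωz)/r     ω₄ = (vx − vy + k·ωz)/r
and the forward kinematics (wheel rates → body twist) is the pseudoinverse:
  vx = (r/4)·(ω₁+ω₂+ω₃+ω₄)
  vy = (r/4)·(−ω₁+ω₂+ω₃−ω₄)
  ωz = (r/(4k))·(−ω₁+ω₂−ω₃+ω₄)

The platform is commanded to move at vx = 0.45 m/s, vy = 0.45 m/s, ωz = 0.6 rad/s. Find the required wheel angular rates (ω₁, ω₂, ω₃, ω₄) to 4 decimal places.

k = lx + ly = 0.15 + 0.1 = 0.2500;  k·ωz = 0.2500·0.6 = 0.1500
ω₁ (FL) = (vx − vy − k·ωz)/r = -0.1500/0.075 = -2.0000
ω₂ (FR) = (vx + vy + k·ωz)/r = 1.0500/0.075 = 14.0000
ω₃ (RL) = (vx + vy − k·ωz)/r = 0.7500/0.075 = 10.0000
ω₄ (RR) = (vx − vy + k·ωz)/r = 0.1500/0.075 = 2.0000

(-2.0000, 14.0000, 10.0000, 2.0000)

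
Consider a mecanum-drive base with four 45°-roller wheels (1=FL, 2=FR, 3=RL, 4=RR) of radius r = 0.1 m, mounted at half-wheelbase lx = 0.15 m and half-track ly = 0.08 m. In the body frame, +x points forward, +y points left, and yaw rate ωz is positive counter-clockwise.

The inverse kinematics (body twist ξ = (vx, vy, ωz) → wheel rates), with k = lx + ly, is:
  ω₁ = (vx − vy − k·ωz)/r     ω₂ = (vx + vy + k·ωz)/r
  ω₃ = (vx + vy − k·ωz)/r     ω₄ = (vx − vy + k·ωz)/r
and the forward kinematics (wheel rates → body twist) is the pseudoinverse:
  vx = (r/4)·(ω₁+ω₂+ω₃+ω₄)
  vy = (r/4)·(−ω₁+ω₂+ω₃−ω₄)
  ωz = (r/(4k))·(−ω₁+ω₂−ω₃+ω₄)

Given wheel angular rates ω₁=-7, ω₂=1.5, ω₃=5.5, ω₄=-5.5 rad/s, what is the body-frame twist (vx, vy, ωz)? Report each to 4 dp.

(-0.1375, 0.4875, -0.2717)

k = lx + ly = 0.15 + 0.08 = 0.2300
ω₁+ω₂+ω₃+ω₄ = -5.5000  →  vx = (0.1/4)·-5.5000 = -0.1375
−ω₁+ω₂+ω₃−ω₄ = 19.5000  →  vy = (0.1/4)·19.5000 = 0.4875
−ω₁+ω₂−ω₃+ω₄ = -2.5000  →  ωz = (0.1/0.9200)·-2.5000 = -0.2717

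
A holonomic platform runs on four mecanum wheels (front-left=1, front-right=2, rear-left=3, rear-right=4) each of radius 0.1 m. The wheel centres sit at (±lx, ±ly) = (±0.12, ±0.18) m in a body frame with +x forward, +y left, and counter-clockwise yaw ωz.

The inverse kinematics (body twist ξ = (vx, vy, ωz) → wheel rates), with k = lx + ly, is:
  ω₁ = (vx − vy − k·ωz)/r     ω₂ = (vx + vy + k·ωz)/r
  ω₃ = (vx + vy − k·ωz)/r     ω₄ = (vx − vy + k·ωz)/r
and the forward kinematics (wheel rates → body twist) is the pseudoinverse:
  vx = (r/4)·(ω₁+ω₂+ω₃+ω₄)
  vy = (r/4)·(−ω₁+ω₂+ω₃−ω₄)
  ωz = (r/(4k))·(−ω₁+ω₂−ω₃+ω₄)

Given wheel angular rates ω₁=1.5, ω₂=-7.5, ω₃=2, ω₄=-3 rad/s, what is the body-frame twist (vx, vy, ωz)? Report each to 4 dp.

(-0.1750, -0.1000, -1.1667)

k = lx + ly = 0.12 + 0.18 = 0.3000
ω₁+ω₂+ω₃+ω₄ = -7.0000  →  vx = (0.1/4)·-7.0000 = -0.1750
−ω₁+ω₂+ω₃−ω₄ = -4.0000  →  vy = (0.1/4)·-4.0000 = -0.1000
−ω₁+ω₂−ω₃+ω₄ = -14.0000  →  ωz = (0.1/1.2000)·-14.0000 = -1.1667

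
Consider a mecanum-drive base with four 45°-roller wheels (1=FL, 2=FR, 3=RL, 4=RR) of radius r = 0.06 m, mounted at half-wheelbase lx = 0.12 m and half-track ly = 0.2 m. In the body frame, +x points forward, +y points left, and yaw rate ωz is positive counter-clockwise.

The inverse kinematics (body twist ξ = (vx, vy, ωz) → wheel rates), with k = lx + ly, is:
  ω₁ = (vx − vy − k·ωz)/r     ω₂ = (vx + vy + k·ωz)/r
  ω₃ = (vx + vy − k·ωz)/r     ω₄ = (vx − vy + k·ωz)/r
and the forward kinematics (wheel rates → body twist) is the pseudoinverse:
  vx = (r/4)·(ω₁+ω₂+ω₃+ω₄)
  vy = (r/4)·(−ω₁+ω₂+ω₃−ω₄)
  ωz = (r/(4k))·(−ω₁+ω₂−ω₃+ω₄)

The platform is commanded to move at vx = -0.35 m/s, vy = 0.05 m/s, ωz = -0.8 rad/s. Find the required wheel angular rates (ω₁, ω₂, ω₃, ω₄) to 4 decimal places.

k = lx + ly = 0.12 + 0.2 = 0.3200;  k·ωz = 0.3200·-0.8 = -0.2560
ω₁ (FL) = (vx − vy − k·ωz)/r = -0.1440/0.06 = -2.4000
ω₂ (FR) = (vx + vy + k·ωz)/r = -0.5560/0.06 = -9.2667
ω₃ (RL) = (vx + vy − k·ωz)/r = -0.0440/0.06 = -0.7333
ω₄ (RR) = (vx − vy + k·ωz)/r = -0.6560/0.06 = -10.9333

(-2.4000, -9.2667, -0.7333, -10.9333)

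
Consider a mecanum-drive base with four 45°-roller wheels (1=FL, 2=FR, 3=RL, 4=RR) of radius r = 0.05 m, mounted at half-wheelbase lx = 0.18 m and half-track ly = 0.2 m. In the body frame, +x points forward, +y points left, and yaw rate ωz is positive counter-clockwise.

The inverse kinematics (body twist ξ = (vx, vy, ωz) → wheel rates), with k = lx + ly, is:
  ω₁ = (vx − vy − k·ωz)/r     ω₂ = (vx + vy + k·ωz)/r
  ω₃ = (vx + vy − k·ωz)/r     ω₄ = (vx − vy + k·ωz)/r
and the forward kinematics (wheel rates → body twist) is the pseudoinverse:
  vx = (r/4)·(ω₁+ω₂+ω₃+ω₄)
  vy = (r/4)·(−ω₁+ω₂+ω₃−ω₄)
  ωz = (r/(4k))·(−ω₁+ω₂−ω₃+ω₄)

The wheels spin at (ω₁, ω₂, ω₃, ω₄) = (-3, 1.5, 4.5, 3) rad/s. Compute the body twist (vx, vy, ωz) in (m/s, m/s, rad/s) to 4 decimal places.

(0.0750, 0.0750, 0.0987)

k = lx + ly = 0.18 + 0.2 = 0.3800
ω₁+ω₂+ω₃+ω₄ = 6.0000  →  vx = (0.05/4)·6.0000 = 0.0750
−ω₁+ω₂+ω₃−ω₄ = 6.0000  →  vy = (0.05/4)·6.0000 = 0.0750
−ω₁+ω₂−ω₃+ω₄ = 3.0000  →  ωz = (0.05/1.5200)·3.0000 = 0.0987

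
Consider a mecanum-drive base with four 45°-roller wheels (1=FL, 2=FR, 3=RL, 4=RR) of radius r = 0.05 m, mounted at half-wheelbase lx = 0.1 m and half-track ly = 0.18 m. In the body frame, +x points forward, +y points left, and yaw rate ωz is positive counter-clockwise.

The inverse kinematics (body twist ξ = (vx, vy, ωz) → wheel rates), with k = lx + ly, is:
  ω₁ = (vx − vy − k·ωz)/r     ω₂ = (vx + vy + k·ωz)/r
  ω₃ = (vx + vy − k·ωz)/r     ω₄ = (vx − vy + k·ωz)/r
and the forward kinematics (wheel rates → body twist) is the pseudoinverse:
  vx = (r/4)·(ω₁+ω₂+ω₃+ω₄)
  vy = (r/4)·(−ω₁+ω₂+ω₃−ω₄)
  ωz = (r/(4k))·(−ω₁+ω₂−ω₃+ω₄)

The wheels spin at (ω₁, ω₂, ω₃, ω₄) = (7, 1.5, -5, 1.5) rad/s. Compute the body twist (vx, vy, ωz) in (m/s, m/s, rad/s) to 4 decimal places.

k = lx + ly = 0.1 + 0.18 = 0.2800
ω₁+ω₂+ω₃+ω₄ = 5.0000  →  vx = (0.05/4)·5.0000 = 0.0625
−ω₁+ω₂+ω₃−ω₄ = -12.0000  →  vy = (0.05/4)·-12.0000 = -0.1500
−ω₁+ω₂−ω₃+ω₄ = 1.0000  →  ωz = (0.05/1.1200)·1.0000 = 0.0446

(0.0625, -0.1500, 0.0446)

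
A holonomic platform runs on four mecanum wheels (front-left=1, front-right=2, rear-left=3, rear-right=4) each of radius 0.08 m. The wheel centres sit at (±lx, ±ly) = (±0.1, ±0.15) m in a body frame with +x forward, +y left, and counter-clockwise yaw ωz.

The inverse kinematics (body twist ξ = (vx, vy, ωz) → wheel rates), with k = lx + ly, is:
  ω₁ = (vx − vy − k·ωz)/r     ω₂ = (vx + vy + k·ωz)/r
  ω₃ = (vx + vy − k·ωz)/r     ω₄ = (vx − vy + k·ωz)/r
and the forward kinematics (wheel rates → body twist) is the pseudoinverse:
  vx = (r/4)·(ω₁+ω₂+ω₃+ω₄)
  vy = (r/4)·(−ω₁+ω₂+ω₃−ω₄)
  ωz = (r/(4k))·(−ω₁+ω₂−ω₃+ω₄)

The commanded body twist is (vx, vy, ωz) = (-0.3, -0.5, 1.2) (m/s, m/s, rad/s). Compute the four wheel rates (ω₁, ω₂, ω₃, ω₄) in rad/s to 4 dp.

(-1.2500, -6.2500, -13.7500, 6.2500)

k = lx + ly = 0.1 + 0.15 = 0.2500;  k·ωz = 0.2500·1.2 = 0.3000
ω₁ (FL) = (vx − vy − k·ωz)/r = -0.1000/0.08 = -1.2500
ω₂ (FR) = (vx + vy + k·ωz)/r = -0.5000/0.08 = -6.2500
ω₃ (RL) = (vx + vy − k·ωz)/r = -1.1000/0.08 = -13.7500
ω₄ (RR) = (vx − vy + k·ωz)/r = 0.5000/0.08 = 6.2500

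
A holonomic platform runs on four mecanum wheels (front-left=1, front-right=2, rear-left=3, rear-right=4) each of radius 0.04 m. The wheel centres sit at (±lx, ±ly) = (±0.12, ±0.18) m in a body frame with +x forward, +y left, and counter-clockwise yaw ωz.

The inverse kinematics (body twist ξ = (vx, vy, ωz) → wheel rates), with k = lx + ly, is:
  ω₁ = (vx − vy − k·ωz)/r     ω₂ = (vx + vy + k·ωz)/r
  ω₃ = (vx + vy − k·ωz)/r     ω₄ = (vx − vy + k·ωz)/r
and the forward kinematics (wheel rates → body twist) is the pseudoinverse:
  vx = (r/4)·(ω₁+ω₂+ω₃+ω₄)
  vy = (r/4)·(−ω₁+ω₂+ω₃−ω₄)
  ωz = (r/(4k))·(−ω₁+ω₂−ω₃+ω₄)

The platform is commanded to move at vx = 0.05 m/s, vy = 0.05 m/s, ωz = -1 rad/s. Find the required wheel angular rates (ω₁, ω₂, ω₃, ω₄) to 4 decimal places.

k = lx + ly = 0.12 + 0.18 = 0.3000;  k·ωz = 0.3000·-1 = -0.3000
ω₁ (FL) = (vx − vy − k·ωz)/r = 0.3000/0.04 = 7.5000
ω₂ (FR) = (vx + vy + k·ωz)/r = -0.2000/0.04 = -5.0000
ω₃ (RL) = (vx + vy − k·ωz)/r = 0.4000/0.04 = 10.0000
ω₄ (RR) = (vx − vy + k·ωz)/r = -0.3000/0.04 = -7.5000

(7.5000, -5.0000, 10.0000, -7.5000)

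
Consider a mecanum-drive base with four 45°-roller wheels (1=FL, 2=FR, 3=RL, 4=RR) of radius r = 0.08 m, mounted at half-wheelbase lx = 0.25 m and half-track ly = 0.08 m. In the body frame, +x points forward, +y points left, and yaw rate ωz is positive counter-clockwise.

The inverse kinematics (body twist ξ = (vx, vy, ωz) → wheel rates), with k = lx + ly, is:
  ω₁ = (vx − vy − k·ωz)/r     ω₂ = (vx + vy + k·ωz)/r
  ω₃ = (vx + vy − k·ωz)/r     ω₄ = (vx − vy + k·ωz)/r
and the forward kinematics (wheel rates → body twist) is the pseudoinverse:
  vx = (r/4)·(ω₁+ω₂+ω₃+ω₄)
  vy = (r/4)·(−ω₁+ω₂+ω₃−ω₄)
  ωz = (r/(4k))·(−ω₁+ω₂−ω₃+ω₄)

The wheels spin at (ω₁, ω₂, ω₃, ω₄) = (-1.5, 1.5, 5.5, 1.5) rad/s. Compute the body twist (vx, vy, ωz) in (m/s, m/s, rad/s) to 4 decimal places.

k = lx + ly = 0.25 + 0.08 = 0.3300
ω₁+ω₂+ω₃+ω₄ = 7.0000  →  vx = (0.08/4)·7.0000 = 0.1400
−ω₁+ω₂+ω₃−ω₄ = 7.0000  →  vy = (0.08/4)·7.0000 = 0.1400
−ω₁+ω₂−ω₃+ω₄ = -1.0000  →  ωz = (0.08/1.3200)·-1.0000 = -0.0606

(0.1400, 0.1400, -0.0606)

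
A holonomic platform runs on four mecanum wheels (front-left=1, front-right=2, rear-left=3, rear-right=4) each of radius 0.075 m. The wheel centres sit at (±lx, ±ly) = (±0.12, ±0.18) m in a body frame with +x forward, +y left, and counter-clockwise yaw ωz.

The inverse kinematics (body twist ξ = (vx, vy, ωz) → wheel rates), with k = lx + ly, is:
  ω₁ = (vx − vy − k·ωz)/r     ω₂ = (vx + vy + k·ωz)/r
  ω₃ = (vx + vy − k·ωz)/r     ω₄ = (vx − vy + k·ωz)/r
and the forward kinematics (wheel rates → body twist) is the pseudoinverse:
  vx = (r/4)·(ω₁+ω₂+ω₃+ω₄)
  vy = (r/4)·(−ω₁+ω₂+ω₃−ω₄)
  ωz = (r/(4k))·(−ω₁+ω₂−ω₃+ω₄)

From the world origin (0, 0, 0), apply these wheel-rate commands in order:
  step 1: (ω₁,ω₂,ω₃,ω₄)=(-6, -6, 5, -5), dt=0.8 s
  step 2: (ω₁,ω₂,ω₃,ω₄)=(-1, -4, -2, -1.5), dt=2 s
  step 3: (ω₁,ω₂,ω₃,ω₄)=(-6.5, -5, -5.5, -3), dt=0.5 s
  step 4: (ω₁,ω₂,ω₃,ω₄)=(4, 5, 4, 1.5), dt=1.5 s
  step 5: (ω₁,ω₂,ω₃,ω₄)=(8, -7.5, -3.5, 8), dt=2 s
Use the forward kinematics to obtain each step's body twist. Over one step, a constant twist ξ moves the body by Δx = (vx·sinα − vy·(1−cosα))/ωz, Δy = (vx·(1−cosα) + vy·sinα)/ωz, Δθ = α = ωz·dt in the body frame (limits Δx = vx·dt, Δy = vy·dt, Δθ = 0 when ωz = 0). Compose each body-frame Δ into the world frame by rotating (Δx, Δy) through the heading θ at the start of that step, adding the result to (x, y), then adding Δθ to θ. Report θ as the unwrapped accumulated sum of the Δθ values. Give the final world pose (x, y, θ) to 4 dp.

(-1.0421, -0.4471, -1.3281)

step 1: ξ=(vx,vy,ωz)=(-0.2250, 0.1875, -0.6250), dt=0.8 → body Δ=(-0.1359, 0.1879, -0.5000) → world pose (-0.1359, 0.1879, -0.5000)
step 2: ξ=(vx,vy,ωz)=(-0.1594, -0.0656, -0.1562), dt=2.0 → body Δ=(-0.3339, -0.0797, -0.3125) → world pose (-0.4671, 0.2780, -0.8125)
step 3: ξ=(vx,vy,ωz)=(-0.3750, -0.0188, 0.2500), dt=0.5 → body Δ=(-0.1864, -0.0211, 0.1250) → world pose (-0.6106, 0.3989, -0.6875)
step 4: ξ=(vx,vy,ωz)=(0.2719, 0.0656, -0.0938), dt=1.5 → body Δ=(0.4134, 0.0695, -0.1406) → world pose (-0.2471, 0.1903, -0.8281)
step 5: ξ=(vx,vy,ωz)=(0.0937, -0.5062, -0.2500), dt=2.0 → body Δ=(-0.0681, -1.0167, -0.5000) → world pose (-1.0421, -0.4471, -1.3281)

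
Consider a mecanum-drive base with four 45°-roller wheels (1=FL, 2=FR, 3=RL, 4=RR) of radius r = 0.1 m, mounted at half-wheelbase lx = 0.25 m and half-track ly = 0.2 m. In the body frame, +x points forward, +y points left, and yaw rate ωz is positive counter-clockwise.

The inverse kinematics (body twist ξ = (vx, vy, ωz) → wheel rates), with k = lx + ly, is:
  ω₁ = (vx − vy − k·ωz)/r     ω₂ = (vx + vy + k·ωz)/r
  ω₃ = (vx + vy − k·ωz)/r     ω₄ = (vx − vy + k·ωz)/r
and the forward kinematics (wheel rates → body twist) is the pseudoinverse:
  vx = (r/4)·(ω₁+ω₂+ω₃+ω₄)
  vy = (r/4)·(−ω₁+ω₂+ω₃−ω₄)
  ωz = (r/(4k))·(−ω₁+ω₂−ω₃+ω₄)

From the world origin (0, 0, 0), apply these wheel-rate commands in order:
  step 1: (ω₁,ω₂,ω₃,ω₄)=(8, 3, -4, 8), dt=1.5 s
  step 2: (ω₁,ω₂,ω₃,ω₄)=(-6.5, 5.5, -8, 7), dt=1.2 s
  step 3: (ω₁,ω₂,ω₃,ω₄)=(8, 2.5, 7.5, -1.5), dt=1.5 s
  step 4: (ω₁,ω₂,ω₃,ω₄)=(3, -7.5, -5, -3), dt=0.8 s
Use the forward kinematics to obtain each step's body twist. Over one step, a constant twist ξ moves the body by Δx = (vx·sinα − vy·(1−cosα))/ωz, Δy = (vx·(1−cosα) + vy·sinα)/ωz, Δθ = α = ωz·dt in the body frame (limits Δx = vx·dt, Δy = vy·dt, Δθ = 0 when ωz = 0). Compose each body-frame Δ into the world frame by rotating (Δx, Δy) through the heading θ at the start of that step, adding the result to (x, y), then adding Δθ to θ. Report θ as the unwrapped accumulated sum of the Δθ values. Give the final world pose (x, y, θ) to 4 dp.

(0.6143, -0.3021, 0.7972)

step 1: ξ=(vx,vy,ωz)=(0.3750, -0.4250, 0.3889), dt=1.5 → body Δ=(0.7119, -0.4425, 0.5833) → world pose (0.7119, -0.4425, 0.5833)
step 2: ξ=(vx,vy,ωz)=(-0.0500, -0.0750, 1.5000), dt=1.2 → body Δ=(0.0289, -0.0896, 1.8000) → world pose (0.7853, -0.5014, 2.3833)
step 3: ξ=(vx,vy,ωz)=(0.4125, 0.0875, -0.8056), dt=1.5 → body Δ=(0.5489, -0.2289, -1.2083) → world pose (0.5442, 0.0423, 1.1750)
step 4: ξ=(vx,vy,ωz)=(-0.3125, -0.3125, -0.4722), dt=0.8 → body Δ=(-0.2908, -0.1974, -0.3778) → world pose (0.6143, -0.3021, 0.7972)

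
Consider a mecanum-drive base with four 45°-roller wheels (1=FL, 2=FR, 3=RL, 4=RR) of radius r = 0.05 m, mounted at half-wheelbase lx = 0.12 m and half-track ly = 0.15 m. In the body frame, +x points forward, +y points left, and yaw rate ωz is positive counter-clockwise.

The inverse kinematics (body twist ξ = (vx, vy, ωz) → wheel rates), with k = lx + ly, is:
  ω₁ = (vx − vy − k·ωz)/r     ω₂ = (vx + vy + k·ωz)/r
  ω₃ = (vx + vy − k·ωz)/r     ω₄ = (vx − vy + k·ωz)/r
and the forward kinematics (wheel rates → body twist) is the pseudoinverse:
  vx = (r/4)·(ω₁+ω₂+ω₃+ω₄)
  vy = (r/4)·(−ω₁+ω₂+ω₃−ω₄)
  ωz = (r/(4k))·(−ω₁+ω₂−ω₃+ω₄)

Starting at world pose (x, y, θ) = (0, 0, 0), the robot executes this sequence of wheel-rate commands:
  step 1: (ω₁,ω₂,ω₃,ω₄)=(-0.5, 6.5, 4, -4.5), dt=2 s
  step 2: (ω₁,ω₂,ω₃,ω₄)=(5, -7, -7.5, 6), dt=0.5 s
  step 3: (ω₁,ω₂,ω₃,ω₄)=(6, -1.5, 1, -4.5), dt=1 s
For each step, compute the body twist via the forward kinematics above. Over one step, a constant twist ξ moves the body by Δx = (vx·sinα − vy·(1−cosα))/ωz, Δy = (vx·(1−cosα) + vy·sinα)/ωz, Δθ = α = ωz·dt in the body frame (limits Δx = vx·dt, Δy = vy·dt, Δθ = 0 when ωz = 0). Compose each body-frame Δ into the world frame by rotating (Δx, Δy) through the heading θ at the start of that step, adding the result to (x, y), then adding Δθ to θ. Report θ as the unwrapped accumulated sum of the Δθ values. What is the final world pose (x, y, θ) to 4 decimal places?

step 1: ξ=(vx,vy,ωz)=(0.0688, 0.1938, -0.0694), dt=2.0 → body Δ=(0.1639, 0.3767, -0.1389) → world pose (0.1639, 0.3767, -0.1389)
step 2: ξ=(vx,vy,ωz)=(-0.0437, -0.3188, 0.0694), dt=0.5 → body Δ=(-0.0191, -0.1597, 0.0347) → world pose (0.1229, 0.2212, -0.1042)
step 3: ξ=(vx,vy,ωz)=(0.0125, -0.0250, -0.6019), dt=1.0 → body Δ=(0.0045, -0.0272, -0.6019) → world pose (0.1245, 0.1937, -0.7060)

(0.1245, 0.1937, -0.7060)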